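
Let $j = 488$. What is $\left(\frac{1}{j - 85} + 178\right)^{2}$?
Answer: $\frac{5145910225}{162409} \approx 31685.0$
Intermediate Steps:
$\left(\frac{1}{j - 85} + 178\right)^{2} = \left(\frac{1}{488 - 85} + 178\right)^{2} = \left(\frac{1}{403} + 178\right)^{2} = \left(\frac{71735}{403}\right)^{2} = \frac{5145910225}{162409}$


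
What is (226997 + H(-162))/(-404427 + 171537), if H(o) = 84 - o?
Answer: -227243/232890 ≈ -0.97575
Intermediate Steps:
(226997 + H(-162))/(-404427 + 171537) = (226997 + (84 - 1*(-162)))/(-404427 + 171537) = (226997 + (84 + 162))/(-232890) = (226997 + 246)*(-1/232890) = 227243*(-1/232890) = -227243/232890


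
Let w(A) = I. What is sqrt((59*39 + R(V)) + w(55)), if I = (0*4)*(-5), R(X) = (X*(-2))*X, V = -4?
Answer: sqrt(2269) ≈ 47.634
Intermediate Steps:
R(X) = -2*X**2 (R(X) = (-2*X)*X = -2*X**2)
I = 0 (I = 0*(-5) = 0)
w(A) = 0
sqrt((59*39 + R(V)) + w(55)) = sqrt((59*39 - 2*(-4)**2) + 0) = sqrt((2301 - 2*16) + 0) = sqrt((2301 - 32) + 0) = sqrt(2269 + 0) = sqrt(2269)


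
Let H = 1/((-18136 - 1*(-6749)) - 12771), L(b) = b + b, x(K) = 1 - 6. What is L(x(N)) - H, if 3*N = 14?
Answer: -241579/24158 ≈ -10.000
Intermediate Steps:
N = 14/3 (N = (⅓)*14 = 14/3 ≈ 4.6667)
x(K) = -5
L(b) = 2*b
H = -1/24158 (H = 1/((-18136 + 6749) - 12771) = 1/(-11387 - 12771) = 1/(-24158) = -1/24158 ≈ -4.1394e-5)
L(x(N)) - H = 2*(-5) - 1*(-1/24158) = -10 + 1/24158 = -241579/24158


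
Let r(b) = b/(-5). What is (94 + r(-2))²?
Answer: 222784/25 ≈ 8911.4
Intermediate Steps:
r(b) = -b/5 (r(b) = b*(-⅕) = -b/5)
(94 + r(-2))² = (94 - ⅕*(-2))² = (94 + ⅖)² = (472/5)² = 222784/25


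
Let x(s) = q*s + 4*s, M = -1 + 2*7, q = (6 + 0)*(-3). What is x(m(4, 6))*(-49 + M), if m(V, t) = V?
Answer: 2016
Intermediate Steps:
q = -18 (q = 6*(-3) = -18)
M = 13 (M = -1 + 14 = 13)
x(s) = -14*s (x(s) = -18*s + 4*s = -14*s)
x(m(4, 6))*(-49 + M) = (-14*4)*(-49 + 13) = -56*(-36) = 2016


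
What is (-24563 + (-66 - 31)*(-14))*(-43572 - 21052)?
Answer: 1499599920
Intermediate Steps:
(-24563 + (-66 - 31)*(-14))*(-43572 - 21052) = (-24563 - 97*(-14))*(-64624) = (-24563 + 1358)*(-64624) = -23205*(-64624) = 1499599920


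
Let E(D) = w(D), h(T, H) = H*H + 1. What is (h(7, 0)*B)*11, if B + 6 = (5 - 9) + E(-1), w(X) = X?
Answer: -121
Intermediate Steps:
h(T, H) = 1 + H² (h(T, H) = H² + 1 = 1 + H²)
E(D) = D
B = -11 (B = -6 + ((5 - 9) - 1) = -6 + (-4 - 1) = -6 - 5 = -11)
(h(7, 0)*B)*11 = ((1 + 0²)*(-11))*11 = ((1 + 0)*(-11))*11 = (1*(-11))*11 = -11*11 = -121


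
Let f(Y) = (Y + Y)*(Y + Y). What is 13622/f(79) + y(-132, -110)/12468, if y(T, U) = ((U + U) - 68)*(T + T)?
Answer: 86162581/12968798 ≈ 6.6438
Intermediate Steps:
f(Y) = 4*Y² (f(Y) = (2*Y)*(2*Y) = 4*Y²)
y(T, U) = 2*T*(-68 + 2*U) (y(T, U) = (2*U - 68)*(2*T) = (-68 + 2*U)*(2*T) = 2*T*(-68 + 2*U))
13622/f(79) + y(-132, -110)/12468 = 13622/((4*79²)) + (4*(-132)*(-34 - 110))/12468 = 13622/((4*6241)) + (4*(-132)*(-144))*(1/12468) = 13622/24964 + 76032*(1/12468) = 13622*(1/24964) + 6336/1039 = 6811/12482 + 6336/1039 = 86162581/12968798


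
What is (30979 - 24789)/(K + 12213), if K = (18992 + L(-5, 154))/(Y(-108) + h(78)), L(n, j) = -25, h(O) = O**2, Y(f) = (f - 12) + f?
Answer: 7249728/14307659 ≈ 0.50670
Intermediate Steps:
Y(f) = -12 + 2*f (Y(f) = (-12 + f) + f = -12 + 2*f)
K = 18967/5856 (K = (18992 - 25)/((-12 + 2*(-108)) + 78**2) = 18967/((-12 - 216) + 6084) = 18967/(-228 + 6084) = 18967/5856 ≈ 3.2389)
(30979 - 24789)/(K + 12213) = (30979 - 24789)/(18967/5856 + 12213) = 6190/(71538295/5856) = 6190*(5856/71538295) = 7249728/14307659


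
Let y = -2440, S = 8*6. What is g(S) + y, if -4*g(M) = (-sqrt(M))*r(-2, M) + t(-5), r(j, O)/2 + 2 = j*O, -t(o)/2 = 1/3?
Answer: -14639/6 - 196*sqrt(3) ≈ -2779.3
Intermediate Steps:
S = 48
t(o) = -2/3
r(j, O) = -4 + 2*O*j (r(j, O) = -4 + 2*(j*O) = -4 + 2*(O*j) = -4 + 2*O*j)
g(M) = 1/6 + sqrt(M)*(-4 - 4*M)/4 (g(M) = -((-sqrt(M))*(-4 + 2*M*(-2)) - 2/3)/4 = -((-sqrt(M))*(-4 - 4*M) - 2/3)/4 = -(-sqrt(M)*(-4 - 4*M) - 2/3)/4 = -(-2/3 - sqrt(M)*(-4 - 4*M))/4 = 1/6 + sqrt(M)*(-4 - 4*M)/4)
g(S) + y = (1/6 - sqrt(48) - 48**(3/2)) - 2440 = (1/6 - 4*sqrt(3) - 192*sqrt(3)) - 2440 = (1/6 - 196*sqrt(3)) - 2440 = -14639/6 - 196*sqrt(3)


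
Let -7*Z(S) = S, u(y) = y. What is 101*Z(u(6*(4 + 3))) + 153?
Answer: -453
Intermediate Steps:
Z(S) = -S/7
101*Z(u(6*(4 + 3))) + 153 = 101*(-6*(4 + 3)/7) + 153 = 101*(-6*7/7) + 153 = 101*(-⅐*42) + 153 = 101*(-6) + 153 = -606 + 153 = -453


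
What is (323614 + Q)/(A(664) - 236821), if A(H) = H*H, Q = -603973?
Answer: -31151/22675 ≈ -1.3738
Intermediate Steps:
A(H) = H²
(323614 + Q)/(A(664) - 236821) = (323614 - 603973)/(664² - 236821) = -280359/(440896 - 236821) = -280359/204075 = -280359*1/204075 = -31151/22675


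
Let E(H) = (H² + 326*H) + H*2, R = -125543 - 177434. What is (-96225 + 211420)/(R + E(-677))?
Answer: -115195/66704 ≈ -1.7270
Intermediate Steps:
R = -302977
E(H) = H² + 328*H (E(H) = (H² + 326*H) + 2*H = H² + 328*H)
(-96225 + 211420)/(R + E(-677)) = (-96225 + 211420)/(-302977 - 677*(328 - 677)) = 115195/(-302977 - 677*(-349)) = 115195/(-302977 + 236273) = 115195/(-66704) = 115195*(-1/66704) = -115195/66704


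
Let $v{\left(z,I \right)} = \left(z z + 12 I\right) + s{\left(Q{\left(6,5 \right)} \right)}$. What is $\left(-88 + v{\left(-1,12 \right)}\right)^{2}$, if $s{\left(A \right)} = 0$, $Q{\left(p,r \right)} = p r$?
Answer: $3249$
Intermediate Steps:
$v{\left(z,I \right)} = z^{2} + 12 I$ ($v{\left(z,I \right)} = \left(z z + 12 I\right) + 0 = \left(z^{2} + 12 I\right) + 0 = z^{2} + 12 I$)
$\left(-88 + v{\left(-1,12 \right)}\right)^{2} = \left(-88 + \left(\left(-1\right)^{2} + 12 \cdot 12\right)\right)^{2} = \left(-88 + \left(1 + 144\right)\right)^{2} = \left(-88 + 145\right)^{2} = 57^{2} = 3249$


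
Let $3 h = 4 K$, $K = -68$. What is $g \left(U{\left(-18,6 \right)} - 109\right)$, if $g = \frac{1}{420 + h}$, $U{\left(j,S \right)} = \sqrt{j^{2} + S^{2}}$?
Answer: $- \frac{327}{988} + \frac{9 \sqrt{10}}{494} \approx -0.27336$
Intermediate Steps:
$h = - \frac{272}{3}$ ($h = \frac{4 \left(-68\right)}{3} = \frac{1}{3} \left(-272\right) = - \frac{272}{3} \approx -90.667$)
$U{\left(j,S \right)} = \sqrt{S^{2} + j^{2}}$
$g = \frac{3}{988}$ ($g = \frac{1}{420 - \frac{272}{3}} = \frac{1}{\frac{988}{3}} = \frac{3}{988} \approx 0.0030364$)
$g \left(U{\left(-18,6 \right)} - 109\right) = \frac{3 \left(\sqrt{6^{2} + \left(-18\right)^{2}} - 109\right)}{988} = \frac{3 \left(\sqrt{36 + 324} - 109\right)}{988} = \frac{3 \left(\sqrt{360} - 109\right)}{988} = \frac{3 \left(6 \sqrt{10} - 109\right)}{988} = \frac{3 \left(-109 + 6 \sqrt{10}\right)}{988} = - \frac{327}{988} + \frac{9 \sqrt{10}}{494}$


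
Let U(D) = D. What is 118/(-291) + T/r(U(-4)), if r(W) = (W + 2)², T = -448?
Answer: -32710/291 ≈ -112.41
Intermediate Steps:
r(W) = (2 + W)²
118/(-291) + T/r(U(-4)) = 118/(-291) - 448/(2 - 4)² = 118*(-1/291) - 448/((-2)²) = -118/291 - 448/4 = -118/291 - 448*¼ = -118/291 - 112 = -32710/291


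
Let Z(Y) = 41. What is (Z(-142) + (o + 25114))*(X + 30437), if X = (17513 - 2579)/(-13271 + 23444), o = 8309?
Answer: 3454048501080/3391 ≈ 1.0186e+9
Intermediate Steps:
X = 4978/3391 (X = 14934/10173 = 14934*(1/10173) = 4978/3391 ≈ 1.4680)
(Z(-142) + (o + 25114))*(X + 30437) = (41 + (8309 + 25114))*(4978/3391 + 30437) = (41 + 33423)*(103216845/3391) = 33464*(103216845/3391) = 3454048501080/3391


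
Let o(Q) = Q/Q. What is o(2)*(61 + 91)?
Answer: 152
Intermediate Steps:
o(Q) = 1
o(2)*(61 + 91) = 1*(61 + 91) = 1*152 = 152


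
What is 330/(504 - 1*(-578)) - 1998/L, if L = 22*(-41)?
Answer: 614874/243991 ≈ 2.5201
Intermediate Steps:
L = -902
330/(504 - 1*(-578)) - 1998/L = 330/(504 - 1*(-578)) - 1998/(-902) = 330/(504 + 578) - 1998*(-1/902) = 330/1082 + 999/451 = 330*(1/1082) + 999/451 = 165/541 + 999/451 = 614874/243991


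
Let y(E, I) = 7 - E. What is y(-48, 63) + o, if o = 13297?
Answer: 13352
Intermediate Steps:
y(-48, 63) + o = (7 - 1*(-48)) + 13297 = (7 + 48) + 13297 = 55 + 13297 = 13352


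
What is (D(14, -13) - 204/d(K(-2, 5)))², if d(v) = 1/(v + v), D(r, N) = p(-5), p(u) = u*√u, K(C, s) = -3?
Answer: 1498051 - 12240*I*√5 ≈ 1.4981e+6 - 27369.0*I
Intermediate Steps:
p(u) = u^(3/2)
D(r, N) = -5*I*√5 (D(r, N) = (-5)^(3/2) = -5*I*√5)
d(v) = 1/(2*v)
(D(14, -13) - 204/d(K(-2, 5)))² = (-5*I*√5 - 204/((½)/(-3)))² = (-5*I*√5 - 204/((½)*(-⅓)))² = (-5*I*√5 - 204/(-⅙))² = (-5*I*√5 - 204*(-6))² = (-5*I*√5 + 1224)² = (1224 - 5*I*√5)²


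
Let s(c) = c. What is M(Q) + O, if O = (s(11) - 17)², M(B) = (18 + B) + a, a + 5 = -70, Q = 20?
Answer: -1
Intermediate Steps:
a = -75 (a = -5 - 70 = -75)
M(B) = -57 + B (M(B) = (18 + B) - 75 = -57 + B)
O = 36 (O = (11 - 17)² = (-6)² = 36)
M(Q) + O = (-57 + 20) + 36 = -37 + 36 = -1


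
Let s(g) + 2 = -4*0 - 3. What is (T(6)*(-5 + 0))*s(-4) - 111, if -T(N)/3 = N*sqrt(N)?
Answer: -111 - 450*sqrt(6) ≈ -1213.3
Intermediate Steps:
T(N) = -3*N**(3/2) (T(N) = -3*N*sqrt(N) = -3*N**(3/2))
s(g) = -5 (s(g) = -2 + (-4*0 - 3) = -2 + (0 - 3) = -2 - 3 = -5)
(T(6)*(-5 + 0))*s(-4) - 111 = ((-18*sqrt(6))*(-5 + 0))*(-5) - 111 = (-18*sqrt(6)*(-5))*(-5) - 111 = (90*sqrt(6))*(-5) - 111 = -450*sqrt(6) - 111 = -111 - 450*sqrt(6)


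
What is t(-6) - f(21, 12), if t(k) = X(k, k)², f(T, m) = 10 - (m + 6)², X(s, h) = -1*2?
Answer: 318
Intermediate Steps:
X(s, h) = -2
f(T, m) = 10 - (6 + m)²
t(k) = 4 (t(k) = (-2)² = 4)
t(-6) - f(21, 12) = 4 - (10 - (6 + 12)²) = 4 - (10 - 1*18²) = 4 - (10 - 1*324) = 4 - (10 - 324) = 4 - 1*(-314) = 4 + 314 = 318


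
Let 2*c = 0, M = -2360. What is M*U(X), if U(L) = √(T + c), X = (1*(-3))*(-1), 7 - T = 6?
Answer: -2360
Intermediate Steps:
T = 1 (T = 7 - 1*6 = 7 - 6 = 1)
c = 0 (c = (½)*0 = 0)
X = 3 (X = -3*(-1) = 3)
U(L) = 1 (U(L) = √(1 + 0) = √1 = 1)
M*U(X) = -2360*1 = -2360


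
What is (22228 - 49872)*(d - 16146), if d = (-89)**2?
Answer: 227371900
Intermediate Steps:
d = 7921
(22228 - 49872)*(d - 16146) = (22228 - 49872)*(7921 - 16146) = -27644*(-8225) = 227371900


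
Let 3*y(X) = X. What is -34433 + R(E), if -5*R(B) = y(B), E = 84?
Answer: -172193/5 ≈ -34439.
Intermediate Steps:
y(X) = X/3
R(B) = -B/15
-34433 + R(E) = -34433 - 1/15*84 = -34433 - 28/5 = -172193/5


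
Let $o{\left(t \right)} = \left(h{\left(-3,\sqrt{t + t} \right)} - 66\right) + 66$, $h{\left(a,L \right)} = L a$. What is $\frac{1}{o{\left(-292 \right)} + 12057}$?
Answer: $\frac{4019}{48458835} + \frac{2 i \sqrt{146}}{48458835} \approx 8.2936 \cdot 10^{-5} + 4.9869 \cdot 10^{-7} i$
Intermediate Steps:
$o{\left(t \right)} = - 3 \sqrt{2} \sqrt{t}$ ($o{\left(t \right)} = \left(\sqrt{t + t} \left(-3\right) - 66\right) + 66 = \left(\sqrt{2 t} \left(-3\right) - 66\right) + 66 = \left(\sqrt{2} \sqrt{t} \left(-3\right) - 66\right) + 66 = \left(- 3 \sqrt{2} \sqrt{t} - 66\right) + 66 = \left(-66 - 3 \sqrt{2} \sqrt{t}\right) + 66 = - 3 \sqrt{2} \sqrt{t}$)
$\frac{1}{o{\left(-292 \right)} + 12057} = \frac{1}{- 3 \sqrt{2} \sqrt{-292} + 12057} = \frac{1}{- 3 \sqrt{2} \cdot 2 i \sqrt{73} + 12057} = \frac{1}{- 6 i \sqrt{146} + 12057} = \frac{1}{12057 - 6 i \sqrt{146}}$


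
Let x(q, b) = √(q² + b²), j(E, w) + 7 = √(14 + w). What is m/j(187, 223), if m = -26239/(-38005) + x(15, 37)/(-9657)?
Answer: 183673/7144940 - 7*√1594/1815516 - √377778/1815516 + 26239*√237/7144940 ≈ 0.081750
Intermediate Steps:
j(E, w) = -7 + √(14 + w)
x(q, b) = √(b² + q²)
m = 26239/38005 - √1594/9657 (m = -26239/(-38005) + √(37² + 15²)/(-9657) = -26239*(-1/38005) + √(1369 + 225)*(-1/9657) = 26239/38005 + √1594*(-1/9657) = 26239/38005 - √1594/9657 ≈ 0.68627)
m/j(187, 223) = (26239/38005 - √1594/9657)/(-7 + √(14 + 223)) = (26239/38005 - √1594/9657)/(-7 + √237)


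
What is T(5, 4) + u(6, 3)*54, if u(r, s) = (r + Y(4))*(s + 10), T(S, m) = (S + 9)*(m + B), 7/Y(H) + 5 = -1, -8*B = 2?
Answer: 6891/2 ≈ 3445.5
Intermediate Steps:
B = -¼ (B = -⅛*2 = -¼ ≈ -0.25000)
Y(H) = -7/6 (Y(H) = 7/(-5 - 1) = 7/(-6) = 7*(-⅙) = -7/6)
T(S, m) = (9 + S)*(-¼ + m) (T(S, m) = (S + 9)*(m - ¼) = (9 + S)*(-¼ + m))
u(r, s) = (10 + s)*(-7/6 + r) (u(r, s) = (r - 7/6)*(s + 10) = (-7/6 + r)*(10 + s) = (10 + s)*(-7/6 + r))
T(5, 4) + u(6, 3)*54 = (-9/4 + 9*4 - ¼*5 + 5*4) + (-35/3 + 10*6 - 7/6*3 + 6*3)*54 = (-9/4 + 36 - 5/4 + 20) + (-35/3 + 60 - 7/2 + 18)*54 = 105/2 + (377/6)*54 = 105/2 + 3393 = 6891/2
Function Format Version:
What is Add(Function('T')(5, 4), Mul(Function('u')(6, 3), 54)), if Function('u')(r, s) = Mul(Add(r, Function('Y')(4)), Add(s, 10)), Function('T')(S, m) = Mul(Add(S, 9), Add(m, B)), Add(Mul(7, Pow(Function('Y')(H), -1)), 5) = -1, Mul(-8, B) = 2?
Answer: Rational(6891, 2) ≈ 3445.5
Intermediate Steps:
B = Rational(-1, 4) (B = Mul(Rational(-1, 8), 2) = Rational(-1, 4) ≈ -0.25000)
Function('Y')(H) = Rational(-7, 6) (Function('Y')(H) = Mul(7, Pow(Add(-5, -1), -1)) = Mul(7, Pow(-6, -1)) = Mul(7, Rational(-1, 6)) = Rational(-7, 6))
Function('T')(S, m) = Mul(Add(9, S), Add(Rational(-1, 4), m)) (Function('T')(S, m) = Mul(Add(S, 9), Add(m, Rational(-1, 4))) = Mul(Add(9, S), Add(Rational(-1, 4), m)))
Function('u')(r, s) = Mul(Add(10, s), Add(Rational(-7, 6), r)) (Function('u')(r, s) = Mul(Add(r, Rational(-7, 6)), Add(s, 10)) = Mul(Add(Rational(-7, 6), r), Add(10, s)) = Mul(Add(10, s), Add(Rational(-7, 6), r)))
Add(Function('T')(5, 4), Mul(Function('u')(6, 3), 54)) = Add(Add(Rational(-9, 4), Mul(9, 4), Mul(Rational(-1, 4), 5), Mul(5, 4)), Mul(Add(Rational(-35, 3), Mul(10, 6), Mul(Rational(-7, 6), 3), Mul(6, 3)), 54)) = Add(Add(Rational(-9, 4), 36, Rational(-5, 4), 20), Mul(Add(Rational(-35, 3), 60, Rational(-7, 2), 18), 54)) = Add(Rational(105, 2), Mul(Rational(377, 6), 54)) = Add(Rational(105, 2), 3393) = Rational(6891, 2)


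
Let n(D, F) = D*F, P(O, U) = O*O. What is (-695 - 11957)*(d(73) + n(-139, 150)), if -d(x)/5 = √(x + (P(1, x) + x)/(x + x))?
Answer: 263794200 + 63260*√391718/73 ≈ 2.6434e+8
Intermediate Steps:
P(O, U) = O²
d(x) = -5*√(x + (1 + x)/(2*x)) (d(x) = -5*√(x + (1² + x)/(x + x)) = -5*√(x + (1 + x)/((2*x))) = -5*√(x + (1 + x)*(1/(2*x))) = -5*√(x + (1 + x)/(2*x)))
(-695 - 11957)*(d(73) + n(-139, 150)) = (-695 - 11957)*(-5*√(2 + 2/73 + 4*73)/2 - 139*150) = -12652*(-5*√(2 + 2*(1/73) + 292)/2 - 20850) = -12652*(-5*√(2 + 2/73 + 292)/2 - 20850) = -12652*(-5*√391718/73 - 20850) = -12652*(-20850 - 5*√391718/73) = 263794200 + 63260*√391718/73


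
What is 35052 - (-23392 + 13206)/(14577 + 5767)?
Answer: 356554037/10172 ≈ 35053.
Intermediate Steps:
35052 - (-23392 + 13206)/(14577 + 5767) = 35052 - (-10186)/20344 = 35052 - 1*(-5093/10172) = 35052 + 5093/10172 = 356554037/10172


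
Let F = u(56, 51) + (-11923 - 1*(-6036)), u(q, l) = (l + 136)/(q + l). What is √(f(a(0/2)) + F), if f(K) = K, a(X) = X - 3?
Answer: I*√67414601/107 ≈ 76.735*I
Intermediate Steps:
a(X) = -3 + X
u(q, l) = (136 + l)/(l + q)
F = -629722/107 (F = (136 + 51)/(51 + 56) + (-11923 - 1*(-6036)) = 187/107 + (-11923 + 6036) = (1/107)*187 - 5887 = 187/107 - 5887 = -629722/107 ≈ -5885.3)
√(f(a(0/2)) + F) = √((-3 + 0/2) - 629722/107) = √((-3 + 0*(½)) - 629722/107) = √((-3 + 0) - 629722/107) = √(-3 - 629722/107) = √(-630043/107) = I*√67414601/107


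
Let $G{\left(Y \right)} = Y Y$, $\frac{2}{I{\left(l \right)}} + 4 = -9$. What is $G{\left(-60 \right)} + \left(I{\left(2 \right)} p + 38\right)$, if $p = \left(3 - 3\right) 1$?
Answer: $3638$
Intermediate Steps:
$I{\left(l \right)} = - \frac{2}{13}$ ($I{\left(l \right)} = \frac{2}{-4 - 9} = \frac{2}{-13} = 2 \left(- \frac{1}{13}\right) = - \frac{2}{13}$)
$p = 0$ ($p = 0 \cdot 1 = 0$)
$G{\left(Y \right)} = Y^{2}$
$G{\left(-60 \right)} + \left(I{\left(2 \right)} p + 38\right) = \left(-60\right)^{2} + \left(\left(- \frac{2}{13}\right) 0 + 38\right) = 3600 + \left(0 + 38\right) = 3600 + 38 = 3638$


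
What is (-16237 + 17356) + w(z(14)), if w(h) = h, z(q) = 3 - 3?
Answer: 1119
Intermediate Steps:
z(q) = 0
(-16237 + 17356) + w(z(14)) = (-16237 + 17356) + 0 = 1119 + 0 = 1119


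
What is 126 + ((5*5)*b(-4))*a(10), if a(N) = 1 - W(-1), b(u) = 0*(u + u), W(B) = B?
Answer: 126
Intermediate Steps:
b(u) = 0 (b(u) = 0*(2*u) = 0)
a(N) = 2 (a(N) = 1 - 1*(-1) = 1 + 1 = 2)
126 + ((5*5)*b(-4))*a(10) = 126 + ((5*5)*0)*2 = 126 + (25*0)*2 = 126 + 0*2 = 126 + 0 = 126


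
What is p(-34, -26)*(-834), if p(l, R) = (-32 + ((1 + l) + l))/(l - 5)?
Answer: -27522/13 ≈ -2117.1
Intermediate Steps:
p(l, R) = (-31 + 2*l)/(-5 + l) (p(l, R) = (-32 + (1 + 2*l))/(-5 + l) = (-31 + 2*l)/(-5 + l))
p(-34, -26)*(-834) = ((-31 + 2*(-34))/(-5 - 34))*(-834) = ((-31 - 68)/(-39))*(-834) = -1/39*(-99)*(-834) = (33/13)*(-834) = -27522/13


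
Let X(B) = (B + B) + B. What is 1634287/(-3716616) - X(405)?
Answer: -4517322727/3716616 ≈ -1215.4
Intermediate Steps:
X(B) = 3*B (X(B) = 2*B + B = 3*B)
1634287/(-3716616) - X(405) = 1634287/(-3716616) - 3*405 = 1634287*(-1/3716616) - 1*1215 = -1634287/3716616 - 1215 = -4517322727/3716616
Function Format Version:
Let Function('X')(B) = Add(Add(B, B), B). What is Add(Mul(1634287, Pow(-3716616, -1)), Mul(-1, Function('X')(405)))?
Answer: Rational(-4517322727, 3716616) ≈ -1215.4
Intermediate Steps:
Function('X')(B) = Mul(3, B) (Function('X')(B) = Add(Mul(2, B), B) = Mul(3, B))
Add(Mul(1634287, Pow(-3716616, -1)), Mul(-1, Function('X')(405))) = Add(Mul(1634287, Pow(-3716616, -1)), Mul(-1, Mul(3, 405))) = Add(Mul(1634287, Rational(-1, 3716616)), Mul(-1, 1215)) = Add(Rational(-1634287, 3716616), -1215) = Rational(-4517322727, 3716616)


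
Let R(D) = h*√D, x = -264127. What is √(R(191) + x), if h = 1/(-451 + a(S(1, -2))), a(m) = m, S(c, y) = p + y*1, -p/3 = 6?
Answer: √(-58594197807 - 471*√191)/471 ≈ 513.93*I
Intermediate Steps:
p = -18 (p = -3*6 = -18)
S(c, y) = -18 + y (S(c, y) = -18 + y*1 = -18 + y)
h = -1/471 (h = 1/(-451 + (-18 - 2)) = 1/(-451 - 20) = 1/(-471) = -1/471 ≈ -0.0021231)
R(D) = -√D/471
√(R(191) + x) = √(-√191/471 - 264127) = √(-264127 - √191/471)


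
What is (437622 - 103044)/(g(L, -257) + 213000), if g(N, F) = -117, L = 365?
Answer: 111526/70961 ≈ 1.5717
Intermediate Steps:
(437622 - 103044)/(g(L, -257) + 213000) = (437622 - 103044)/(-117 + 213000) = 334578/212883 = 334578*(1/212883) = 111526/70961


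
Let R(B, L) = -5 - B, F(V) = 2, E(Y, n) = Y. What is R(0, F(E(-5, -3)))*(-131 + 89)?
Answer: 210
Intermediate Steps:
R(0, F(E(-5, -3)))*(-131 + 89) = (-5 - 1*0)*(-131 + 89) = (-5 + 0)*(-42) = -5*(-42) = 210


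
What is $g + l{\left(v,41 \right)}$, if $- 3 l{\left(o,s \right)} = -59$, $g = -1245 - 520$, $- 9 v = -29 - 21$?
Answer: $- \frac{5236}{3} \approx -1745.3$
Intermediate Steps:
$v = \frac{50}{9}$ ($v = - \frac{-29 - 21}{9} = \left(- \frac{1}{9}\right) \left(-50\right) = \frac{50}{9} \approx 5.5556$)
$g = -1765$ ($g = -1245 - 520 = -1765$)
$l{\left(o,s \right)} = \frac{59}{3}$ ($l{\left(o,s \right)} = \left(- \frac{1}{3}\right) \left(-59\right) = \frac{59}{3}$)
$g + l{\left(v,41 \right)} = -1765 + \frac{59}{3} = - \frac{5236}{3}$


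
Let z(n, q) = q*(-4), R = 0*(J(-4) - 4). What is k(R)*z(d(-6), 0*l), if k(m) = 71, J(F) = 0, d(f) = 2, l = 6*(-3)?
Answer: 0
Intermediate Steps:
l = -18
R = 0 (R = 0*(0 - 4) = 0*(-4) = 0)
z(n, q) = -4*q
k(R)*z(d(-6), 0*l) = 71*(-0*(-18)) = 71*(-4*0) = 71*0 = 0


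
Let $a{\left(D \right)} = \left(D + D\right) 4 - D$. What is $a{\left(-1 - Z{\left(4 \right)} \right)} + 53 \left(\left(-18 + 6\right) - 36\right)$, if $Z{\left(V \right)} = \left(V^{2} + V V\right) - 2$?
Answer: $-2761$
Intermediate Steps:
$Z{\left(V \right)} = -2 + 2 V^{2}$ ($Z{\left(V \right)} = \left(V^{2} + V^{2}\right) - 2 = 2 V^{2} - 2 = -2 + 2 V^{2}$)
$a{\left(D \right)} = 7 D$ ($a{\left(D \right)} = 2 D 4 - D = 8 D - D = 7 D$)
$a{\left(-1 - Z{\left(4 \right)} \right)} + 53 \left(\left(-18 + 6\right) - 36\right) = 7 \left(-1 - \left(-2 + 2 \cdot 4^{2}\right)\right) + 53 \left(\left(-18 + 6\right) - 36\right) = 7 \left(-1 - \left(-2 + 2 \cdot 16\right)\right) + 53 \left(-12 - 36\right) = 7 \left(-1 - \left(-2 + 32\right)\right) + 53 \left(-48\right) = 7 \left(-1 - 30\right) - 2544 = 7 \left(-31\right) - 2544 = -217 - 2544 = -2761$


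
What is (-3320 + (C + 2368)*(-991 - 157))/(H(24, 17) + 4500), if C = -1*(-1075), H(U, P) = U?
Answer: -329657/377 ≈ -874.42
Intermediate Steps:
C = 1075
(-3320 + (C + 2368)*(-991 - 157))/(H(24, 17) + 4500) = (-3320 + (1075 + 2368)*(-991 - 157))/(24 + 4500) = (-3320 + 3443*(-1148))/4524 = (-3320 - 3952564)*(1/4524) = -3955884*1/4524 = -329657/377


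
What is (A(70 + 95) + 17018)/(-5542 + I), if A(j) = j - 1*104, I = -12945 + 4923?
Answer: -17079/13564 ≈ -1.2591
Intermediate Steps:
I = -8022
A(j) = -104 + j (A(j) = j - 104 = -104 + j)
(A(70 + 95) + 17018)/(-5542 + I) = ((-104 + (70 + 95)) + 17018)/(-5542 - 8022) = ((-104 + 165) + 17018)/(-13564) = (61 + 17018)*(-1/13564) = 17079*(-1/13564) = -17079/13564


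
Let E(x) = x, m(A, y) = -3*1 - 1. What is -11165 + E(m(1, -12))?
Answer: -11169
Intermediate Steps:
m(A, y) = -4 (m(A, y) = -3 - 1 = -4)
-11165 + E(m(1, -12)) = -11165 - 4 = -11169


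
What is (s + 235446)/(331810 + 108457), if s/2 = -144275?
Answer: -53104/440267 ≈ -0.12062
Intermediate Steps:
s = -288550 (s = 2*(-144275) = -288550)
(s + 235446)/(331810 + 108457) = (-288550 + 235446)/(331810 + 108457) = -53104/440267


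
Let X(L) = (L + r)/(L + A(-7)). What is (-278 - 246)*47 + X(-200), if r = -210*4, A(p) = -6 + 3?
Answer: -4998444/203 ≈ -24623.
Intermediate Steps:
A(p) = -3
r = -840
X(L) = (-840 + L)/(-3 + L) (X(L) = (L - 840)/(L - 3) = (-840 + L)/(-3 + L))
(-278 - 246)*47 + X(-200) = (-278 - 246)*47 + (-840 - 200)/(-3 - 200) = -524*47 - 1040/(-203) = -24628 - 1/203*(-1040) = -24628 + 1040/203 = -4998444/203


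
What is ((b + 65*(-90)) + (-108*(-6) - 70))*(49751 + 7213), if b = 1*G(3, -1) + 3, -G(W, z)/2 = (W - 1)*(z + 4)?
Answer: -300826884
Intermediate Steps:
G(W, z) = -2*(-1 + W)*(4 + z) (G(W, z) = -2*(W - 1)*(z + 4) = -2*(-1 + W)*(4 + z))
b = -9 (b = 1*(8 - 8*3 + 2*(-1) - 2*3*(-1)) + 3 = 1*(8 - 24 - 2 + 6) + 3 = 1*(-12) + 3 = -12 + 3 = -9)
((b + 65*(-90)) + (-108*(-6) - 70))*(49751 + 7213) = ((-9 + 65*(-90)) + (-108*(-6) - 70))*(49751 + 7213) = ((-9 - 5850) + (648 - 70))*56964 = (-5859 + 578)*56964 = -5281*56964 = -300826884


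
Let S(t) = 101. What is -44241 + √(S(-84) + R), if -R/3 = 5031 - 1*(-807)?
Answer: -44241 + I*√17413 ≈ -44241.0 + 131.96*I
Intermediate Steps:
R = -17514 (R = -3*(5031 - 1*(-807)) = -3*(5031 + 807) = -3*5838 = -17514)
-44241 + √(S(-84) + R) = -44241 + √(101 - 17514) = -44241 + √(-17413) = -44241 + I*√17413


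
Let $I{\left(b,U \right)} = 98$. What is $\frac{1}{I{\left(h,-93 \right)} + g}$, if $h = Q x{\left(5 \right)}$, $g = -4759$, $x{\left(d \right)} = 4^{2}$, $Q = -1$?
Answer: $- \frac{1}{4661} \approx -0.00021455$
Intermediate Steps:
$x{\left(d \right)} = 16$
$h = -16$ ($h = \left(-1\right) 16 = -16$)
$\frac{1}{I{\left(h,-93 \right)} + g} = \frac{1}{98 - 4759} = \frac{1}{-4661} = - \frac{1}{4661}$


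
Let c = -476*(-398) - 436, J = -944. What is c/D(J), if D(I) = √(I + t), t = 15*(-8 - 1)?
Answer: -189012*I*√1079/1079 ≈ -5754.1*I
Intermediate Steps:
t = -135 (t = 15*(-9) = -135)
D(I) = √(-135 + I) (D(I) = √(I - 135) = √(-135 + I))
c = 189012 (c = 189448 - 436 = 189012)
c/D(J) = 189012/(√(-135 - 944)) = 189012/(√(-1079)) = 189012/((I*√1079)) = 189012*(-I*√1079/1079) = -189012*I*√1079/1079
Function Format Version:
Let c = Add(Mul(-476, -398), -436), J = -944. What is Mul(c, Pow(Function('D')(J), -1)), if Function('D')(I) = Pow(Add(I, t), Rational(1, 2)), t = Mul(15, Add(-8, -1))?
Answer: Mul(Rational(-189012, 1079), I, Pow(1079, Rational(1, 2))) ≈ Mul(-5754.1, I)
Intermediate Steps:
t = -135 (t = Mul(15, -9) = -135)
Function('D')(I) = Pow(Add(-135, I), Rational(1, 2)) (Function('D')(I) = Pow(Add(I, -135), Rational(1, 2)) = Pow(Add(-135, I), Rational(1, 2)))
c = 189012 (c = Add(189448, -436) = 189012)
Mul(c, Pow(Function('D')(J), -1)) = Mul(189012, Pow(Pow(Add(-135, -944), Rational(1, 2)), -1)) = Mul(189012, Pow(Pow(-1079, Rational(1, 2)), -1)) = Mul(189012, Pow(Mul(I, Pow(1079, Rational(1, 2))), -1)) = Mul(189012, Mul(Rational(-1, 1079), I, Pow(1079, Rational(1, 2)))) = Mul(Rational(-189012, 1079), I, Pow(1079, Rational(1, 2)))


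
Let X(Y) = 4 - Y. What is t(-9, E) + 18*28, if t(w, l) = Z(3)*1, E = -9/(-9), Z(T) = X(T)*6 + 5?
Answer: 515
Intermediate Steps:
Z(T) = 29 - 6*T (Z(T) = (4 - T)*6 + 5 = (24 - 6*T) + 5 = 29 - 6*T)
E = 1 (E = -9*(-1/9) = 1)
t(w, l) = 11 (t(w, l) = (29 - 6*3)*1 = (29 - 18)*1 = 11*1 = 11)
t(-9, E) + 18*28 = 11 + 18*28 = 11 + 504 = 515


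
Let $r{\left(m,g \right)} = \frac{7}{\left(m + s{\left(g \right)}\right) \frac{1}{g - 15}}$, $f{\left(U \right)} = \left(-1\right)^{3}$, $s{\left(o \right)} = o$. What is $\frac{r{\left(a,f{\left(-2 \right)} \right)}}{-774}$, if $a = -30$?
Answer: $- \frac{56}{11997} \approx -0.0046678$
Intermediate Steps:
$f{\left(U \right)} = -1$
$r{\left(m,g \right)} = \frac{7 \left(-15 + g\right)}{g + m}$ ($r{\left(m,g \right)} = \frac{7}{\left(m + g\right) \frac{1}{g - 15}} = \frac{7}{\left(g + m\right) \frac{1}{-15 + g}} = \frac{7}{\frac{1}{-15 + g} \left(g + m\right)} = 7 \frac{-15 + g}{g + m} = \frac{7 \left(-15 + g\right)}{g + m}$)
$\frac{r{\left(a,f{\left(-2 \right)} \right)}}{-774} = \frac{7 \frac{1}{-1 - 30} \left(-15 - 1\right)}{-774} = 7 \frac{1}{-31} \left(-16\right) \left(- \frac{1}{774}\right) = 7 \left(- \frac{1}{31}\right) \left(-16\right) \left(- \frac{1}{774}\right) = \frac{112}{31} \left(- \frac{1}{774}\right) = - \frac{56}{11997}$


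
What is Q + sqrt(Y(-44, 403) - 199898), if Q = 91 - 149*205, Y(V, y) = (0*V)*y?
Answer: -30454 + I*sqrt(199898) ≈ -30454.0 + 447.1*I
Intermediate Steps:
Y(V, y) = 0 (Y(V, y) = 0*y = 0)
Q = -30454 (Q = 91 - 30545 = -30454)
Q + sqrt(Y(-44, 403) - 199898) = -30454 + sqrt(0 - 199898) = -30454 + sqrt(-199898) = -30454 + I*sqrt(199898)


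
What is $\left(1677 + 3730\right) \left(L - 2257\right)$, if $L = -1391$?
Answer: $-19724736$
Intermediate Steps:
$\left(1677 + 3730\right) \left(L - 2257\right) = \left(1677 + 3730\right) \left(-1391 - 2257\right) = 5407 \left(-3648\right) = -19724736$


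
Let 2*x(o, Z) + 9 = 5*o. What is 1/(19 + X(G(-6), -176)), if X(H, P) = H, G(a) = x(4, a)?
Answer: 2/49 ≈ 0.040816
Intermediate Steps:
x(o, Z) = -9/2 + 5*o/2 (x(o, Z) = -9/2 + (5*o)/2 = -9/2 + 5*o/2)
G(a) = 11/2 (G(a) = -9/2 + (5/2)*4 = -9/2 + 10 = 11/2)
1/(19 + X(G(-6), -176)) = 1/(19 + 11/2) = 1/(49/2) = 2/49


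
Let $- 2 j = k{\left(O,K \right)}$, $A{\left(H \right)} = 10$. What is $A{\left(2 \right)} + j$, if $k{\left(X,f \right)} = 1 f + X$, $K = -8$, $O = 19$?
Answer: $\frac{9}{2} \approx 4.5$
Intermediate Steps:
$k{\left(X,f \right)} = X + f$ ($k{\left(X,f \right)} = f + X = X + f$)
$j = - \frac{11}{2}$ ($j = - \frac{19 - 8}{2} = \left(- \frac{1}{2}\right) 11 = - \frac{11}{2} \approx -5.5$)
$A{\left(2 \right)} + j = 10 - \frac{11}{2} = \frac{9}{2}$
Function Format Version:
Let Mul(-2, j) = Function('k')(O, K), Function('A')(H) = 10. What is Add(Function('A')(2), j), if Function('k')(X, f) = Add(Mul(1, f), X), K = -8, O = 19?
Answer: Rational(9, 2) ≈ 4.5000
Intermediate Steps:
Function('k')(X, f) = Add(X, f) (Function('k')(X, f) = Add(f, X) = Add(X, f))
j = Rational(-11, 2) (j = Mul(Rational(-1, 2), Add(19, -8)) = Mul(Rational(-1, 2), 11) = Rational(-11, 2) ≈ -5.5000)
Add(Function('A')(2), j) = Add(10, Rational(-11, 2)) = Rational(9, 2)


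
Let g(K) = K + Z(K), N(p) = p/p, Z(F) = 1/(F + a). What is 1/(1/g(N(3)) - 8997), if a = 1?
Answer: -3/26989 ≈ -0.00011116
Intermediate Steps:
Z(F) = 1/(1 + F) (Z(F) = 1/(F + 1) = 1/(1 + F))
N(p) = 1
g(K) = K + 1/(1 + K)
1/(1/g(N(3)) - 8997) = 1/(1/((1 + 1*(1 + 1))/(1 + 1)) - 8997) = 1/(1/((1 + 1*2)/2) - 8997) = 1/(1/((1 + 2)/2) - 8997) = 1/(1/((½)*3) - 8997) = 1/(1/(3/2) - 8997) = 1/(⅔ - 8997) = 1/(-26989/3) = -3/26989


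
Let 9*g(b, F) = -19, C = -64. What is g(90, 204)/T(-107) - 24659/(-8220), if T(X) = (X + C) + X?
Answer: 10308833/3427740 ≈ 3.0075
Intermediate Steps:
g(b, F) = -19/9 (g(b, F) = (⅑)*(-19) = -19/9)
T(X) = -64 + 2*X (T(X) = (X - 64) + X = (-64 + X) + X = -64 + 2*X)
g(90, 204)/T(-107) - 24659/(-8220) = -19/(9*(-64 + 2*(-107))) - 24659/(-8220) = -19/(9*(-64 - 214)) - 24659*(-1/8220) = -19/9/(-278) + 24659/8220 = -19/9*(-1/278) + 24659/8220 = 19/2502 + 24659/8220 = 10308833/3427740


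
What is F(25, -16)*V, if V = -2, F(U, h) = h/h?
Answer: -2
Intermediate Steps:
F(U, h) = 1
F(25, -16)*V = 1*(-2) = -2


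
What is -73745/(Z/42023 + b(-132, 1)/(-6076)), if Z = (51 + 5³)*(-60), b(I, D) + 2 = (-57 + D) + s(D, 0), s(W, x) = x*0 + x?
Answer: 9414719878130/30862613 ≈ 3.0505e+5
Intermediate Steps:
s(W, x) = x (s(W, x) = 0 + x = x)
b(I, D) = -59 + D (b(I, D) = -2 + ((-57 + D) + 0) = -2 + (-57 + D) = -59 + D)
Z = -10560 (Z = (51 + 125)*(-60) = 176*(-60) = -10560)
-73745/(Z/42023 + b(-132, 1)/(-6076)) = -73745/(-10560/42023 + (-59 + 1)/(-6076)) = -73745/(-10560*1/42023 - 58*(-1/6076)) = -73745/(-10560/42023 + 29/3038) = -73745/(-30862613/127665874) = -73745*(-127665874/30862613) = 9414719878130/30862613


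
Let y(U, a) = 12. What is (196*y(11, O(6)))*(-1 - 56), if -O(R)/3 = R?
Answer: -134064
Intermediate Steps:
O(R) = -3*R
(196*y(11, O(6)))*(-1 - 56) = (196*12)*(-1 - 56) = 2352*(-57) = -134064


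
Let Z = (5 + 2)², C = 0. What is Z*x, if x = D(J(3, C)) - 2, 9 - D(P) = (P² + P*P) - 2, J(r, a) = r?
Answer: -441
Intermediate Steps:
Z = 49 (Z = 7² = 49)
D(P) = 11 - 2*P² (D(P) = 9 - ((P² + P*P) - 2) = 9 - ((P² + P²) - 2) = 9 - (2*P² - 2) = 9 - (-2 + 2*P²) = 9 + (2 - 2*P²) = 11 - 2*P²)
x = -9 (x = (11 - 2*3²) - 2 = (11 - 2*9) - 2 = (11 - 18) - 2 = -7 - 2 = -9)
Z*x = 49*(-9) = -441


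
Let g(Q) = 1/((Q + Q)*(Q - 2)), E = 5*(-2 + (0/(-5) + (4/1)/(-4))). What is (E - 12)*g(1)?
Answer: 27/2 ≈ 13.500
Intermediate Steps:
E = -15 (E = 5*(-2 + (0*(-⅕) + (4*1)*(-¼))) = 5*(-2 + (0 + 4*(-¼))) = 5*(-2 + (0 - 1)) = 5*(-2 - 1) = 5*(-3) = -15)
g(Q) = 1/(2*Q*(-2 + Q)) (g(Q) = 1/((2*Q)*(-2 + Q)) = 1/(2*Q*(-2 + Q)))
(E - 12)*g(1) = (-15 - 12)*((½)/(1*(-2 + 1))) = -27/(2*(-1)) = -27*(-1)/2 = -27*(-½) = 27/2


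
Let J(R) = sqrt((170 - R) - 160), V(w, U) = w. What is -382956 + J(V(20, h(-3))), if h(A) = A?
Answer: -382956 + I*sqrt(10) ≈ -3.8296e+5 + 3.1623*I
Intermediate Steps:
J(R) = sqrt(10 - R)
-382956 + J(V(20, h(-3))) = -382956 + sqrt(10 - 1*20) = -382956 + sqrt(10 - 20) = -382956 + sqrt(-10) = -382956 + I*sqrt(10)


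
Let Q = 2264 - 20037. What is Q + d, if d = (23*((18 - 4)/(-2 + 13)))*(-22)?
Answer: -18417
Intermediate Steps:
Q = -17773
d = -644 (d = (23*(14/11))*(-22) = (322/11)*(-22) = -644)
Q + d = -17773 - 644 = -18417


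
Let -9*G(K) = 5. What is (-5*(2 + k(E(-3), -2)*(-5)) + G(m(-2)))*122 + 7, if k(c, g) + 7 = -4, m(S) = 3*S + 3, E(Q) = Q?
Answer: -313477/9 ≈ -34831.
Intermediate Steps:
m(S) = 3 + 3*S
k(c, g) = -11 (k(c, g) = -7 - 4 = -11)
G(K) = -5/9 (G(K) = -⅑*5 = -5/9)
(-5*(2 + k(E(-3), -2)*(-5)) + G(m(-2)))*122 + 7 = (-5*(2 - 11*(-5)) - 5/9)*122 + 7 = (-5*(2 + 55) - 5/9)*122 + 7 = (-5*57 - 5/9)*122 + 7 = (-285 - 5/9)*122 + 7 = -2570/9*122 + 7 = -313540/9 + 7 = -313477/9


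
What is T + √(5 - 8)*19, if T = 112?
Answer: 112 + 19*I*√3 ≈ 112.0 + 32.909*I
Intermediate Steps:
T + √(5 - 8)*19 = 112 + √(5 - 8)*19 = 112 + √(-3)*19 = 112 + (I*√3)*19 = 112 + 19*I*√3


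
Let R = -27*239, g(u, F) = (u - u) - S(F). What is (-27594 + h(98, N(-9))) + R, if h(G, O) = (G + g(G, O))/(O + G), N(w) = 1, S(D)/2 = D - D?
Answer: -3370555/99 ≈ -34046.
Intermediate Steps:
S(D) = 0 (S(D) = 2*(D - D) = 2*0 = 0)
g(u, F) = 0 (g(u, F) = (u - u) - 1*0 = 0 + 0 = 0)
R = -6453
h(G, O) = G/(G + O) (h(G, O) = (G + 0)/(O + G) = G/(G + O))
(-27594 + h(98, N(-9))) + R = (-27594 + 98/(98 + 1)) - 6453 = (-27594 + 98/99) - 6453 = -2731708/99 - 6453 = -3370555/99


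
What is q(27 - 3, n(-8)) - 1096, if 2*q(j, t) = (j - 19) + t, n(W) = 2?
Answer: -2185/2 ≈ -1092.5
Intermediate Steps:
q(j, t) = -19/2 + j/2 + t/2 (q(j, t) = ((j - 19) + t)/2 = ((-19 + j) + t)/2 = (-19 + j + t)/2 = -19/2 + j/2 + t/2)
q(27 - 3, n(-8)) - 1096 = (-19/2 + (27 - 3)/2 + (½)*2) - 1096 = (-19/2 + (½)*24 + 1) - 1096 = (-19/2 + 12 + 1) - 1096 = 7/2 - 1096 = -2185/2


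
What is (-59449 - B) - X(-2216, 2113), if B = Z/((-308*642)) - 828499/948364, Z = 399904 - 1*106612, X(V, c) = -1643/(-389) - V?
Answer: -187435153850462241/3039479117444 ≈ -61667.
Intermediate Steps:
X(V, c) = 1643/389 - V (X(V, c) = -1643*(-1/389) - V = 1643/389 - V)
Z = 293292 (Z = 399904 - 106612 = 293292)
B = -18415485523/7813570996 (B = 293292/((-308*642)) - 828499/948364 = 293292/(-197736) - 828499*1/948364 = 293292*(-1/197736) - 828499/948364 = -24441/16478 - 828499/948364 = -18415485523/7813570996 ≈ -2.3569)
(-59449 - B) - X(-2216, 2113) = (-59449 - 1*(-18415485523/7813570996)) - (1643/389 - 1*(-2216)) = (-59449 + 18415485523/7813570996) - (1643/389 + 2216) = -464490566655681/7813570996 - 1*863667/389 = -464490566655681/7813570996 - 863667/389 = -187435153850462241/3039479117444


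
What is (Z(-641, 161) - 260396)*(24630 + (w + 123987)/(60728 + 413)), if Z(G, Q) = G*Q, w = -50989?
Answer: -547568293133316/61141 ≈ -8.9558e+9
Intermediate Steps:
(Z(-641, 161) - 260396)*(24630 + (w + 123987)/(60728 + 413)) = (-641*161 - 260396)*(24630 + (-50989 + 123987)/(60728 + 413)) = (-103201 - 260396)*(24630 + 72998/61141) = -363597*(24630 + 72998*(1/61141)) = -363597*(24630 + 72998/61141) = -363597*1505975828/61141 = -547568293133316/61141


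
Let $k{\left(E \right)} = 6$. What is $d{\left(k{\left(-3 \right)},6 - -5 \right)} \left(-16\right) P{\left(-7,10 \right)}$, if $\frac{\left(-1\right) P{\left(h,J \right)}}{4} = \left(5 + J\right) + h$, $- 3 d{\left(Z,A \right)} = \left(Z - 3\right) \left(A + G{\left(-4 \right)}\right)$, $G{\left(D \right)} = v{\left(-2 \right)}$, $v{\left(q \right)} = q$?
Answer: $-4608$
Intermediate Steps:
$G{\left(D \right)} = -2$
$d{\left(Z,A \right)} = - \frac{\left(-3 + Z\right) \left(-2 + A\right)}{3}$ ($d{\left(Z,A \right)} = - \frac{\left(Z - 3\right) \left(A - 2\right)}{3} = - \frac{\left(-3 + Z\right) \left(-2 + A\right)}{3}$)
$P{\left(h,J \right)} = -20 - 4 J - 4 h$ ($P{\left(h,J \right)} = - 4 \left(\left(5 + J\right) + h\right) = - 4 \left(5 + J + h\right) = -20 - 4 J - 4 h$)
$d{\left(k{\left(-3 \right)},6 - -5 \right)} \left(-16\right) P{\left(-7,10 \right)} = \left(-2 + \left(6 - -5\right) + \frac{2}{3} \cdot 6 - \frac{1}{3} \left(6 - -5\right) 6\right) \left(-16\right) \left(-20 - 40 - -28\right) = \left(-2 + \left(6 + 5\right) + 4 - \frac{1}{3} \left(6 + 5\right) 6\right) \left(-16\right) \left(-20 - 40 + 28\right) = \left(-2 + 11 + 4 - \frac{11}{3} \cdot 6\right) \left(-16\right) \left(-32\right) = \left(-2 + 11 + 4 - 22\right) \left(-16\right) \left(-32\right) = \left(-9\right) \left(-16\right) \left(-32\right) = 144 \left(-32\right) = -4608$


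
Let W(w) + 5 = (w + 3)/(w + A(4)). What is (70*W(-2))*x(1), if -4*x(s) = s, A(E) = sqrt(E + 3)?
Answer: 455/6 - 35*sqrt(7)/6 ≈ 60.400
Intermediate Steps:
A(E) = sqrt(3 + E)
x(s) = -s/4
W(w) = -5 + (3 + w)/(w + sqrt(7)) (W(w) = -5 + (w + 3)/(w + sqrt(3 + 4)) = -5 + (3 + w)/(w + sqrt(7)))
(70*W(-2))*x(1) = (70*((3 - 5*sqrt(7) - 4*(-2))/(-2 + sqrt(7))))*(-1/4*1) = (70*((3 - 5*sqrt(7) + 8)/(-2 + sqrt(7))))*(-1/4) = (70*((11 - 5*sqrt(7))/(-2 + sqrt(7))))*(-1/4) = (70*(11 - 5*sqrt(7))/(-2 + sqrt(7)))*(-1/4) = -35*(11 - 5*sqrt(7))/(2*(-2 + sqrt(7)))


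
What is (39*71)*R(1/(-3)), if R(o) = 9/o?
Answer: -74763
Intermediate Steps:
(39*71)*R(1/(-3)) = (39*71)*(9/(1/(-3))) = 2769*(9/(-⅓)) = 2769*(9*(-3)) = 2769*(-27) = -74763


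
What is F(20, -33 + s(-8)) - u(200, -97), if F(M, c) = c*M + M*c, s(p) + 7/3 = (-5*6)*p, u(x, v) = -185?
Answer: 25115/3 ≈ 8371.7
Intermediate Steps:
s(p) = -7/3 - 30*p (s(p) = -7/3 + (-5*6)*p = -7/3 - 30*p)
F(M, c) = 2*M*c (F(M, c) = M*c + M*c = 2*M*c)
F(20, -33 + s(-8)) - u(200, -97) = 2*20*(-33 + (-7/3 - 30*(-8))) - 1*(-185) = 2*20*(-33 + (-7/3 + 240)) + 185 = 2*20*(-33 + 713/3) + 185 = 2*20*(614/3) + 185 = 24560/3 + 185 = 25115/3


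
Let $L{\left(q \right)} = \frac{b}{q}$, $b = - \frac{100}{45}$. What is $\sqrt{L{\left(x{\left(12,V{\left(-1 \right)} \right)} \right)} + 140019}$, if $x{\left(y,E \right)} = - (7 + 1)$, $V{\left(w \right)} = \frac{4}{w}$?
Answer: $\frac{\sqrt{5040694}}{6} \approx 374.19$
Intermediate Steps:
$x{\left(y,E \right)} = -8$ ($x{\left(y,E \right)} = \left(-1\right) 8 = -8$)
$b = - \frac{20}{9}$ ($b = \left(-100\right) \frac{1}{45} = - \frac{20}{9} \approx -2.2222$)
$L{\left(q \right)} = - \frac{20}{9 q}$
$\sqrt{L{\left(x{\left(12,V{\left(-1 \right)} \right)} \right)} + 140019} = \sqrt{- \frac{20}{9 \left(-8\right)} + 140019} = \sqrt{\left(- \frac{20}{9}\right) \left(- \frac{1}{8}\right) + 140019} = \sqrt{\frac{5}{18} + 140019} = \sqrt{\frac{2520347}{18}} = \frac{\sqrt{5040694}}{6}$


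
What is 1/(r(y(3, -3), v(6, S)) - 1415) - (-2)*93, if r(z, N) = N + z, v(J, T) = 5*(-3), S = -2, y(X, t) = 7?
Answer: 264677/1423 ≈ 186.00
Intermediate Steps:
v(J, T) = -15
1/(r(y(3, -3), v(6, S)) - 1415) - (-2)*93 = 1/((-15 + 7) - 1415) - (-2)*93 = 1/(-8 - 1415) - 1*(-186) = 1/(-1423) + 186 = -1/1423 + 186 = 264677/1423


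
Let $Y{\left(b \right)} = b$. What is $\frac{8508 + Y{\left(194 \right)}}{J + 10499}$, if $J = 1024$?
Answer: $\frac{8702}{11523} \approx 0.75519$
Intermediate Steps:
$\frac{8508 + Y{\left(194 \right)}}{J + 10499} = \frac{8508 + 194}{1024 + 10499} = \frac{8702}{11523}$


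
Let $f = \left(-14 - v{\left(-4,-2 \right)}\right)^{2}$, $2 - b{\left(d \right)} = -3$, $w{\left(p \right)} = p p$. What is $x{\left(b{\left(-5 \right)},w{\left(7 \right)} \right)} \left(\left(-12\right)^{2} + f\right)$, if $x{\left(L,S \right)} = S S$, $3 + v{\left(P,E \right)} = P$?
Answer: $463393$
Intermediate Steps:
$w{\left(p \right)} = p^{2}$
$b{\left(d \right)} = 5$ ($b{\left(d \right)} = 2 - -3 = 2 + 3 = 5$)
$v{\left(P,E \right)} = -3 + P$
$x{\left(L,S \right)} = S^{2}$
$f = 49$ ($f = \left(-14 - \left(-3 - 4\right)\right)^{2} = \left(-14 - -7\right)^{2} = \left(-14 + 7\right)^{2} = \left(-7\right)^{2} = 49$)
$x{\left(b{\left(-5 \right)},w{\left(7 \right)} \right)} \left(\left(-12\right)^{2} + f\right) = \left(7^{2}\right)^{2} \left(\left(-12\right)^{2} + 49\right) = 49^{2} \left(144 + 49\right) = 2401 \cdot 193 = 463393$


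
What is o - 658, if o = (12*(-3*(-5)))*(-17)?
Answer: -3718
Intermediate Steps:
o = -3060 (o = (12*15)*(-17) = 180*(-17) = -3060)
o - 658 = -3060 - 658 = -3718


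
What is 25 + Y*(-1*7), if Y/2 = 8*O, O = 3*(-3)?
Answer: 1033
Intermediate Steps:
O = -9
Y = -144 (Y = 2*(8*(-9)) = 2*(-72) = -144)
25 + Y*(-1*7) = 25 - (-144)*7 = 25 - 144*(-7) = 25 + 1008 = 1033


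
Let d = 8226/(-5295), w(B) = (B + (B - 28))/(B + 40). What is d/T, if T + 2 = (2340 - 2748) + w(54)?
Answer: 21479/5656825 ≈ 0.0037970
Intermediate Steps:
w(B) = (-28 + 2*B)/(40 + B) (w(B) = (B + (-28 + B))/(40 + B) = (-28 + 2*B)/(40 + B))
T = -19230/47 (T = -2 + ((2340 - 2748) + 2*(-14 + 54)/(40 + 54)) = -2 + (-408 + 2*40/94) = -2 + (-408 + 2*(1/94)*40) = -2 + (-408 + 40/47) = -2 - 19136/47 = -19230/47 ≈ -409.15)
d = -2742/1765 (d = 8226*(-1/5295) = -2742/1765 ≈ -1.5535)
d/T = -2742/(1765*(-19230/47)) = -2742/1765*(-47/19230) = 21479/5656825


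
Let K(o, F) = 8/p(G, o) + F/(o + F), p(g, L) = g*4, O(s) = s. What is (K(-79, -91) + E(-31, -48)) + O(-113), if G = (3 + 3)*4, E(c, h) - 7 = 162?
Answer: 57751/1020 ≈ 56.619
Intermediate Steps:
E(c, h) = 169 (E(c, h) = 7 + 162 = 169)
G = 24 (G = 6*4 = 24)
p(g, L) = 4*g
K(o, F) = 1/12 + F/(F + o) (K(o, F) = 8/((4*24)) + F/(o + F) = 8/96 + F/(F + o) = 8*(1/96) + F/(F + o) = 1/12 + F/(F + o))
(K(-79, -91) + E(-31, -48)) + O(-113) = ((-79 + 13*(-91))/(12*(-91 - 79)) + 169) - 113 = ((1/12)*(-79 - 1183)/(-170) + 169) - 113 = ((1/12)*(-1/170)*(-1262) + 169) - 113 = (631/1020 + 169) - 113 = 173011/1020 - 113 = 57751/1020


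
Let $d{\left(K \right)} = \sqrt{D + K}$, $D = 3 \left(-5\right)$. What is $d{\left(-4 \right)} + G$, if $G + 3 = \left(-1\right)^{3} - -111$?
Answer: $107 + i \sqrt{19} \approx 107.0 + 4.3589 i$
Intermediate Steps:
$D = -15$
$d{\left(K \right)} = \sqrt{-15 + K}$
$G = 107$ ($G = -3 + \left(\left(-1\right)^{3} - -111\right) = -3 + \left(-1 + 111\right) = -3 + 110 = 107$)
$d{\left(-4 \right)} + G = \sqrt{-15 - 4} + 107 = \sqrt{-19} + 107 = i \sqrt{19} + 107 = 107 + i \sqrt{19}$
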